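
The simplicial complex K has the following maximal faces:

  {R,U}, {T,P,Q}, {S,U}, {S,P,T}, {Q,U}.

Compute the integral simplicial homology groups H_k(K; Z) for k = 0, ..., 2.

Order the vertices as P < Q < R < S < T < U. Listing each simplex with vertices in this order, K has dimension 2 with simplices:

  0-simplices (6): P, Q, R, S, T, U
  1-simplices (8): PQ, PS, PT, QT, QU, RU, ST, SU
  2-simplices (2): PQT, PST

so the chain groups are C_0 ≅ Z^6, C_1 ≅ Z^8, C_2 ≅ Z^2.

∂_1: C_1 → C_0 sends each edge [p,q] (with p < q) to q − p. For instance
  ∂PS = S − P.
As a 6×8 matrix over Z this has rank 5, with invariant factors (1,1,1,1,1).

∂_2: C_2 → C_1 sends each 2-simplex [p,q,r] to [q,r] − [p,r] + [p,q]. For instance
  ∂PQT = QT − PT + PQ,
  ∂PST = ST − PT + PS.
As a 8×2 matrix over Z this has rank 2, with invariant factors (1,1).

From H_k ≅ ker(∂_k) / im(∂_{k+1}) we obtain:

  H_0: rank C_0 − rank ∂_1 = 6 − 5 = 1, and the invariant factors of ∂_1 are all 1, so H_0 = Z.
  H_1: rank ker ∂_1 − rank ∂_2 = (8 − 5) − 2 = 1, and the invariant factors of ∂_2 are all 1, so H_1 = Z.
  H_2: rank ker ∂_2 − rank ∂_3 = (2 − 2) − 0 = 0, and there is no ∂_3, so H_2 = 0.

H_0 ≅ Z,  H_1 ≅ Z,  H_2 = 0.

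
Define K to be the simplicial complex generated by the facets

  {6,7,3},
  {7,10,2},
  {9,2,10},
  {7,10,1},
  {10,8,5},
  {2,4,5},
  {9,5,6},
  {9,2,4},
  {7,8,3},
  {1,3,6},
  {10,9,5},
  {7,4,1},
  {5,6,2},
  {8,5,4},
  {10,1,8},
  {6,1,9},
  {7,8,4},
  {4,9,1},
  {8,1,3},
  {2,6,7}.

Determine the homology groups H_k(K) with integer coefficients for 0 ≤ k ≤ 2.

Take the total order 1 < 2 < 3 < 4 < 5 < 6 < 7 < 8 < 9 < 10 on the vertex set. Then K (dimension 2) consists of the simplices:

  0-simplices (10): [1], [2], [3], [4], [5], [6], [7], [8], [9], [10]
  1-simplices (30): (30 of them)
  2-simplices (20): (20 of them)

giving chain groups C_0 ≅ Z^10, C_1 ≅ Z^30, C_2 ≅ Z^20.

∂_1: C_1 → C_0 sends each edge [p,q] (with p < q) to q − p.
The resulting 10×30 matrix has rank 9, and its Smith normal form has invariant factors (1,1,1,1,1,1,1,1,1).

The boundary map ∂_2: C_2 → C_1 sends each 2-simplex [p,q,r] to [q,r] − [p,r] + [p,q]. For instance
  ∂[1,8,10] = [8,10] − [1,10] + [1,8],
  ∂[1,4,9] = [4,9] − [1,9] + [1,4].
This gives a 30×20 integer matrix of rank 20; reducing to Smith normal form yields diagonal entries (1,1,1,1,1,1,1,1,1,1,1,1,1,1,1,1,1,1,1,2).

Now H_k = ker ∂_k / im ∂_{k+1}, so:

  H_0: rank C_0 − rank ∂_1 = 10 − 9 = 1, and the invariant factors of ∂_1 are all 1, so H_0 = Z.
  H_1: rank ker ∂_1 − rank ∂_2 = (30 − 9) − 20 = 1, and ∂_2 has invariant factor 2 > 1, so H_1 = Z ⊕ Z/2Z.
  H_2: rank ker ∂_2 − rank ∂_3 = (20 − 20) − 0 = 0, and there is no ∂_3, so H_2 = 0.

(K is a triangulation of the Klein bottle.)

H_0 ≅ Z,  H_1 ≅ Z ⊕ Z/2Z,  H_2 = 0.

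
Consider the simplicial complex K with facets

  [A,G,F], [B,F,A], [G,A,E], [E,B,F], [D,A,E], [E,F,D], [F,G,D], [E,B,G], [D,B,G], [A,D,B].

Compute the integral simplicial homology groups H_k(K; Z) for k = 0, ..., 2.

H_0 ≅ Z,  H_1 ≅ Z/2,  H_2 = 0.

We work with the vertex ordering A < B < D < E < F < G. The simplices of K, each written with vertices in increasing order, are:

  0-simplices (6): A, B, D, E, F, G
  1-simplices (15): AB, AD, AE, AF, AG, BD, BE, BF, BG, DE, DF, DG, EF, EG, FG
  2-simplices (10): ABD, ABF, ADE, AEG, AFG, BDG, BEF, BEG, DEF, DFG

giving chain groups C_0 ≅ Z^6, C_1 ≅ Z^15, C_2 ≅ Z^10.

∂_1: C_1 → C_0 sends each edge [p,q] (with p < q) to q − p.
The resulting 6×15 matrix has rank 5, and its Smith normal form has invariant factors (1,1,1,1,1).

∂_2: C_2 → C_1 maps a triangle to the signed sum of its edges. For instance
  ∂DEF = EF − DF + DE,
  ∂DFG = FG − DG + DF.
The resulting 15×10 matrix has rank 10, and its Smith normal form has invariant factors (1,1,1,1,1,1,1,1,1,2).

From H_k ≅ ker(∂_k) / im(∂_{k+1}) we obtain:

  H_0: rank C_0 − rank ∂_1 = 6 − 5 = 1, and the invariant factors of ∂_1 are all 1, so H_0 = Z.
  H_1: rank ker ∂_1 − rank ∂_2 = (15 − 5) − 10 = 0, and ∂_2 has invariant factor 2 > 1, so H_1 = Z/2.
  H_2: rank ker ∂_2 − rank ∂_3 = (10 − 10) − 0 = 0, and there is no ∂_3, so H_2 = 0.

As a check, the Euler characteristic is 6 − 15 + 10 = 1, which agrees with 1 − 0 + 0 = 1.
(K is a triangulation of the real projective plane RP^2.)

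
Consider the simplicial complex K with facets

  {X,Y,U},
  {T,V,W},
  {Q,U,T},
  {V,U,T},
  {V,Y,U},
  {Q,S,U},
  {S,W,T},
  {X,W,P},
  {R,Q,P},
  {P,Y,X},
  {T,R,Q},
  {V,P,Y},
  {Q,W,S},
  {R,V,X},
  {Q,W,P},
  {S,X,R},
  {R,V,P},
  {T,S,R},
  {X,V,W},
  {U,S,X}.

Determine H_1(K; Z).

H_1 = Z ⊕ Z/2.

We work with the vertex ordering P < Q < R < S < T < U < V < W < X < Y. The simplices of K, each written with vertices in increasing order, are:

  0-simplices (10): P, Q, R, S, T, U, V, W, X, Y
  1-simplices (30): PQ, PR, PV, PW, PX, PY, QR, QS, QT, QU, QW, RS, RT, RV, RX, ST, SU, SW, SX, TU, TV, TW, UV, UX, UY, VW, VX, VY, WX, XY
  2-simplices (20): PQR, PQW, PRV, PVY, PWX, PXY, QRT, QSU, QSW, QTU, RST, RSX, RVX, STW, SUX, TUV, TVW, UVY, UXY, VWX

so the chain groups are C_0 ≅ Z^10, C_1 ≅ Z^30, C_2 ≅ Z^20.

The boundary map ∂_1: C_1 → C_0 is given by ∂[p,q] = [q] − [p].
As a 10×30 matrix over Z this has rank 9, with invariant factors (1,1,1,1,1,1,1,1,1).

Boundary ∂_2: C_2 → C_1 acts by ∂[p,q,r] = [q,r] − [p,r] + [p,q]. For instance
  ∂QSU = SU − QU + QS,
  ∂UVY = VY − UY + UV.
As a 30×20 matrix over Z this has rank 20, with invariant factors (1,1,1,1,1,1,1,1,1,1,1,1,1,1,1,1,1,1,1,2).

Computing H_k = (kernel of ∂_k) / (image of ∂_{k+1}):

  H_1: rank ker ∂_1 − rank ∂_2 = (30 − 9) − 20 = 1, and ∂_2 has invariant factor 2 > 1, so H_1 = Z ⊕ Z/2.

(K is a triangulation of the Klein bottle.)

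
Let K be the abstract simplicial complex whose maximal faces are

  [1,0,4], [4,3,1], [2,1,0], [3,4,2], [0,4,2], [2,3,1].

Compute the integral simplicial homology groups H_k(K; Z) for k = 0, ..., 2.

Take the total order 0 < 1 < 2 < 3 < 4 on the vertex set. Then K (dimension 2) consists of the simplices:

  0-simplices (5): [0], [1], [2], [3], [4]
  1-simplices (9): [0,1], [0,2], [0,4], [1,2], [1,3], [1,4], [2,3], [2,4], [3,4]
  2-simplices (6): [0,1,2], [0,1,4], [0,2,4], [1,2,3], [1,3,4], [2,3,4]

giving chain groups C_0 ≅ Z^5, C_1 ≅ Z^9, C_2 ≅ Z^6.

Boundary ∂_1: C_1 → C_0 maps an edge to its endpoints' difference, ∂[p,q] = q − p. For instance
  ∂[0,2] = [2] − [0].
The resulting 5×9 matrix has rank 4, and its Smith normal form has invariant factors (1,1,1,1).

Boundary ∂_2: C_2 → C_1 sends each 2-simplex [p,q,r] to [q,r] − [p,r] + [p,q]. For instance
  ∂[1,3,4] = [3,4] − [1,4] + [1,3],
  ∂[0,1,2] = [1,2] − [0,2] + [0,1].
As a 9×6 matrix over Z this has rank 5, with invariant factors (1,1,1,1,1).

Computing H_k = (kernel of ∂_k) / (image of ∂_{k+1}):

  H_0: rank C_0 − rank ∂_1 = 5 − 4 = 1, and the invariant factors of ∂_1 are all 1, so H_0 ≅ Z.
  H_1: rank ker ∂_1 − rank ∂_2 = (9 − 4) − 5 = 0, and the invariant factors of ∂_2 are all 1, so H_1 ≅ 0.
  H_2: rank ker ∂_2 − rank ∂_3 = (6 − 5) − 0 = 1, and there is no ∂_3, so H_2 ≅ Z.

H_0 = Z,  H_1 = 0,  H_2 = Z.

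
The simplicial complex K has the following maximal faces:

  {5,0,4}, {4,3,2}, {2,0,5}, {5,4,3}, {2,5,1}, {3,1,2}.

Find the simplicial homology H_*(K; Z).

Order the vertices as 0 < 1 < 2 < 3 < 4 < 5. Listing each simplex with vertices in this order, K has dimension 2 with simplices:

  0-simplices (6): [0], [1], [2], [3], [4], [5]
  1-simplices (12): [0,2], [0,4], [0,5], [1,2], [1,3], [1,5], [2,3], [2,4], [2,5], [3,4], [3,5], [4,5]
  2-simplices (6): [0,2,5], [0,4,5], [1,2,3], [1,2,5], [2,3,4], [3,4,5]

giving chain groups C_0 ≅ Z^6, C_1 ≅ Z^12, C_2 ≅ Z^6.

The boundary map ∂_1: C_1 → C_0 maps an edge to its endpoints' difference, ∂[p,q] = q − p. For instance
  ∂[0,5] = [5] − [0].
As a 6×12 matrix over Z this has rank 5, with invariant factors (1,1,1,1,1).

The boundary map ∂_2: C_2 → C_1 sends each 2-simplex [p,q,r] to [q,r] − [p,r] + [p,q]. For instance
  ∂[1,2,3] = [2,3] − [1,3] + [1,2],
  ∂[0,2,5] = [2,5] − [0,5] + [0,2].
As a 12×6 matrix over Z this has rank 6, with invariant factors (1,1,1,1,1,1).

From H_k ≅ ker(∂_k) / im(∂_{k+1}) we obtain:

  H_0: rank C_0 − rank ∂_1 = 6 − 5 = 1, and the invariant factors of ∂_1 are all 1, so H_0 = Z.
  H_1: rank ker ∂_1 − rank ∂_2 = (12 − 5) − 6 = 1, and the invariant factors of ∂_2 are all 1, so H_1 = Z.
  H_2: rank ker ∂_2 − rank ∂_3 = (6 − 6) − 0 = 0, and there is no ∂_3, so H_2 = 0.

As a check, the Euler characteristic is 6 − 12 + 6 = 0, which agrees with 1 − 1 + 0 = 0.
(K is a triangulation of the cylinder S^1 x I.)

H_0 = Z,  H_1 = Z,  H_2 = 0.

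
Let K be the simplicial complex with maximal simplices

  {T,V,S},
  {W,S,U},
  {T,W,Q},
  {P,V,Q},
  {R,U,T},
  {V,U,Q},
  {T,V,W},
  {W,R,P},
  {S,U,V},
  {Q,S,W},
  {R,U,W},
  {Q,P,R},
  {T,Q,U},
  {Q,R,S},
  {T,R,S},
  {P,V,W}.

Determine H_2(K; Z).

Take the total order P < Q < R < S < T < U < V < W on the vertex set. Then K (dimension 2) consists of the simplices:

  0-simplices (8): P, Q, R, S, T, U, V, W
  1-simplices (24): PQ, PR, PV, PW, QR, QS, QT, QU, QV, QW, RS, RT, RU, RW, ST, SU, SV, SW, TU, TV, TW, UV, UW, VW
  2-simplices (16): PQR, PQV, PRW, PVW, QRS, QSW, QTU, QTW, QUV, RST, RTU, RUW, STV, SUV, SUW, TVW

Hence C_0 ≅ Z^8, C_1 ≅ Z^24, C_2 ≅ Z^16.

∂_1: C_1 → C_0 maps an edge to its endpoints' difference, ∂[p,q] = q − p. For instance
  ∂RT = T − R.
As a 8×24 matrix over Z this has rank 7, with invariant factors (1,1,1,1,1,1,1).

Boundary ∂_2: C_2 → C_1 sends each 2-simplex [p,q,r] to [q,r] − [p,r] + [p,q]. For instance
  ∂QTU = TU − QU + QT,
  ∂PQR = QR − PR + PQ.
The 24×16 boundary matrix has rank 15 and Smith normal form diag(1,1,1,1,1,1,1,1,1,1,1,1,1,1,1).

From H_k ≅ ker(∂_k) / im(∂_{k+1}) we obtain:

  H_2: rank ker ∂_2 − rank ∂_3 = (16 − 15) − 0 = 1, and there is no ∂_3, so H_2 ≅ Z.

H_2 ≅ Z.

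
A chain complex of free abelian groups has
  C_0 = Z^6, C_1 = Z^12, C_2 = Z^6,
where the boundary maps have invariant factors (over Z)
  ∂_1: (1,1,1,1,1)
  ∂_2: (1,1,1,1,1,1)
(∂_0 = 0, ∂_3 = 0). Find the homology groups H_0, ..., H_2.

H_0: b_0 = 6 − 0 − 5 = 1; torsion from ∂_1 factors > 1: none. So H_0 ≅ Z.
H_1: b_1 = 12 − 5 − 6 = 1; torsion from ∂_2 factors > 1: none. So H_1 ≅ Z.
H_2: b_2 = 6 − 6 − 0 = 0; torsion from ∂_3 factors > 1: none. So H_2 ≅ 0.

H_0 ≅ Z,  H_1 ≅ Z,  H_2 = 0.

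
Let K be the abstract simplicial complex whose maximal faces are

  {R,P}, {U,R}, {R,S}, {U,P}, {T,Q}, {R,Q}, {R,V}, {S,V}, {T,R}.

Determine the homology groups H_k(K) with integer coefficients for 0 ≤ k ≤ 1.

Fix the vertex order P < Q < R < S < T < U < V and write every simplex with vertices in increasing order. Then dim K = 1 and the simplices of K are:

  0-simplices (7): P, Q, R, S, T, U, V
  1-simplices (9): PR, PU, QR, QT, RS, RT, RU, RV, SV

giving chain groups C_0 ≅ Z^7, C_1 ≅ Z^9.

∂_1: C_1 → C_0 maps an edge to its endpoints' difference, ∂[p,q] = q − p.
The 7×9 boundary matrix has rank 6 and Smith normal form diag(1,1,1,1,1,1).

Now H_k = ker ∂_k / im ∂_{k+1}, so:

  H_0: rank C_0 − rank ∂_1 = 7 − 6 = 1, and the invariant factors of ∂_1 are all 1, so H_0 ≅ Z.
  H_1: rank ker ∂_1 − rank ∂_2 = (9 − 6) − 0 = 3, and there is no ∂_2, so H_1 ≅ Z^3.

H_0 ≅ Z,  H_1 ≅ Z^3.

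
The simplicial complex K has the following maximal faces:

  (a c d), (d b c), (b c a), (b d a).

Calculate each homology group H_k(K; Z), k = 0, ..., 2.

H_0 = Z,  H_1 = 0,  H_2 = Z.

Order the vertices as a < b < c < d. Listing each simplex with vertices in this order, K has dimension 2 with simplices:

  0-simplices (4): a, b, c, d
  1-simplices (6): ab, ac, ad, bc, bd, cd
  2-simplices (4): abc, abd, acd, bcd

giving chain groups C_0 ≅ Z^4, C_1 ≅ Z^6, C_2 ≅ Z^4.

∂_1: C_1 → C_0 maps an edge to its endpoints' difference, ∂[p,q] = q − p. For instance
  ∂ad = d − a.
The 4×6 boundary matrix has rank 3 and Smith normal form diag(1,1,1).

∂_2: C_2 → C_1 sends each 2-simplex [p,q,r] to [q,r] − [p,r] + [p,q]. For instance
  ∂acd = cd − ad + ac,
  ∂abd = bd − ad + ab.
As a 6×4 matrix over Z this has rank 3, with invariant factors (1,1,1).

Reading off H_k = ker ∂_k / im ∂_{k+1}:

  H_0: rank C_0 − rank ∂_1 = 4 − 3 = 1, and the invariant factors of ∂_1 are all 1, so H_0 ≅ Z.
  H_1: rank ker ∂_1 − rank ∂_2 = (6 − 3) − 3 = 0, and the invariant factors of ∂_2 are all 1, so H_1 ≅ 0.
  H_2: rank ker ∂_2 − rank ∂_3 = (4 − 3) − 0 = 1, and there is no ∂_3, so H_2 ≅ Z.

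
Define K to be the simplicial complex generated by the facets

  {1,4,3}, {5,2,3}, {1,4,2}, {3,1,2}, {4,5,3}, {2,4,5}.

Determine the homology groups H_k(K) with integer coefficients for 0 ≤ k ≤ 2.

Take the total order 1 < 2 < 3 < 4 < 5 on the vertex set. Then K (dimension 2) consists of the simplices:

  0-simplices (5): [1], [2], [3], [4], [5]
  1-simplices (9): [1,2], [1,3], [1,4], [2,3], [2,4], [2,5], [3,4], [3,5], [4,5]
  2-simplices (6): [1,2,3], [1,2,4], [1,3,4], [2,3,5], [2,4,5], [3,4,5]

Hence C_0 ≅ Z^5, C_1 ≅ Z^9, C_2 ≅ Z^6.

∂_1: C_1 → C_0 is given by ∂[p,q] = [q] − [p]. For instance
  ∂[3,5] = [5] − [3].
The 5×9 boundary matrix has rank 4 and Smith normal form diag(1,1,1,1).

The boundary map ∂_2: C_2 → C_1 acts by ∂[p,q,r] = [q,r] − [p,r] + [p,q]. For instance
  ∂[2,3,5] = [3,5] − [2,5] + [2,3],
  ∂[1,2,3] = [2,3] − [1,3] + [1,2].
The 9×6 boundary matrix has rank 5 and Smith normal form diag(1,1,1,1,1).

Reading off H_k = ker ∂_k / im ∂_{k+1}:

  H_0: rank C_0 − rank ∂_1 = 5 − 4 = 1, and the invariant factors of ∂_1 are all 1, so H_0 = Z.
  H_1: rank ker ∂_1 − rank ∂_2 = (9 − 4) − 5 = 0, and the invariant factors of ∂_2 are all 1, so H_1 = 0.
  H_2: rank ker ∂_2 − rank ∂_3 = (6 − 5) − 0 = 1, and there is no ∂_3, so H_2 = Z.

(K is a triangulation of the 2-sphere S^2.)

H_0 ≅ Z,  H_1 = 0,  H_2 ≅ Z.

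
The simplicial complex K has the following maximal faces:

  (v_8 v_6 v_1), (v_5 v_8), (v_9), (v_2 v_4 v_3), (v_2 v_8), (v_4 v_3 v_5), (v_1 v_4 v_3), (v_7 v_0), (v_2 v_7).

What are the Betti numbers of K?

Order the vertices as v_0 < v_1 < v_2 < v_3 < v_4 < v_5 < v_6 < v_7 < v_8 < v_9. Listing each simplex with vertices in this order, K has dimension 2 with simplices:

  0-simplices (10): [v_0], [v_1], [v_2], [v_3], [v_4], [v_5], [v_6], [v_7], [v_8], [v_9]
  1-simplices (14): [v_0,v_7], [v_1,v_3], [v_1,v_4], [v_1,v_6], [v_1,v_8], [v_2,v_3], [v_2,v_4], [v_2,v_7], [v_2,v_8], [v_3,v_4], [v_3,v_5], [v_4,v_5], [v_5,v_8], [v_6,v_8]
  2-simplices (4): [v_1,v_3,v_4], [v_1,v_6,v_8], [v_2,v_3,v_4], [v_3,v_4,v_5]

giving chain groups C_0 ≅ Z^10, C_1 ≅ Z^14, C_2 ≅ Z^4.

∂_1: C_1 → C_0 sends each edge [p,q] (with p < q) to q − p. For instance
  ∂[v_3,v_5] = [v_5] − [v_3].
As a 10×14 matrix over Z this has rank 8, with invariant factors (1,1,1,1,1,1,1,1).

Boundary ∂_2: C_2 → C_1 acts by ∂[p,q,r] = [q,r] − [p,r] + [p,q]. For instance
  ∂[v_3,v_4,v_5] = [v_4,v_5] − [v_3,v_5] + [v_3,v_4],
  ∂[v_2,v_3,v_4] = [v_3,v_4] − [v_2,v_4] + [v_2,v_3].
This gives a 14×4 integer matrix of rank 4; reducing to Smith normal form yields diagonal entries (1,1,1,1).

Reading off H_k = ker ∂_k / im ∂_{k+1}:

  H_0: rank C_0 − rank ∂_1 = 10 − 8 = 2, and the invariant factors of ∂_1 are all 1, so H_0 = Z^2.
  H_1: rank ker ∂_1 − rank ∂_2 = (14 − 8) − 4 = 2, and the invariant factors of ∂_2 are all 1, so H_1 = Z^2.
  H_2: rank ker ∂_2 − rank ∂_3 = (4 − 4) − 0 = 0, and there is no ∂_3, so H_2 = 0.

Hence the Betti numbers are b_0 = 2, b_1 = 2, b_2 = 0.

b_0 = 2, b_1 = 2, b_2 = 0.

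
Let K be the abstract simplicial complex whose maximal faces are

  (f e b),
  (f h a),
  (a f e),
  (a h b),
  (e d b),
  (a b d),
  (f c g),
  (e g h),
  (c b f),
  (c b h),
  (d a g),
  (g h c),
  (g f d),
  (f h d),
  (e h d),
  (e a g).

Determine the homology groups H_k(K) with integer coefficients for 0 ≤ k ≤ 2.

K has 8 vertices, 24 edges, 16 triangles.
rank ∂_0 = 0, rank ∂_1 = 7 ⇒ b_0 = 8 − 0 − 7 = 1; all invariant factors of ∂_1 are 1 so no torsion. So H_0 = Z.
rank ∂_1 = 7, rank ∂_2 = 15 ⇒ b_1 = 24 − 7 − 15 = 2; all invariant factors of ∂_2 are 1 so no torsion. So H_1 = Z^2.
rank ∂_2 = 15, rank ∂_3 = 0 ⇒ b_2 = 16 − 15 − 0 = 1. So H_2 = Z.

H_0 ≅ Z,  H_1 ≅ Z^2,  H_2 ≅ Z.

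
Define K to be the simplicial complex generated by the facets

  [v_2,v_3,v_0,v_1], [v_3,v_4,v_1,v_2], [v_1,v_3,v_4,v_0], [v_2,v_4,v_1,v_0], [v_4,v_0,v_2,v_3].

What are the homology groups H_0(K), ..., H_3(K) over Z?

Fix the vertex order v_0 < v_1 < v_2 < v_3 < v_4 and write every simplex with vertices in increasing order. Then dim K = 3 and the simplices of K are:

  0-simplices (5): [v_0], [v_1], [v_2], [v_3], [v_4]
  1-simplices (10): [v_0,v_1], [v_0,v_2], [v_0,v_3], [v_0,v_4], [v_1,v_2], [v_1,v_3], [v_1,v_4], [v_2,v_3], [v_2,v_4], [v_3,v_4]
  2-simplices (10): [v_0,v_1,v_2], [v_0,v_1,v_3], [v_0,v_1,v_4], [v_0,v_2,v_3], [v_0,v_2,v_4], [v_0,v_3,v_4], [v_1,v_2,v_3], [v_1,v_2,v_4], [v_1,v_3,v_4], [v_2,v_3,v_4]
  3-simplices (5): [v_0,v_1,v_2,v_3], [v_0,v_1,v_2,v_4], [v_0,v_1,v_3,v_4], [v_0,v_2,v_3,v_4], [v_1,v_2,v_3,v_4]

so the chain groups are C_0 ≅ Z^5, C_1 ≅ Z^10, C_2 ≅ Z^10, C_3 ≅ Z^5.

∂_1: C_1 → C_0 sends each edge [p,q] (with p < q) to q − p. For instance
  ∂[v_2,v_4] = [v_4] − [v_2].
This gives a 5×10 integer matrix of rank 4; reducing to Smith normal form yields diagonal entries (1,1,1,1).

∂_2: C_2 → C_1 maps a triangle to the signed sum of its edges. For instance
  ∂[v_1,v_2,v_4] = [v_2,v_4] − [v_1,v_4] + [v_1,v_2],
  ∂[v_0,v_1,v_3] = [v_1,v_3] − [v_0,v_3] + [v_0,v_1].
The 10×10 boundary matrix has rank 6 and Smith normal form diag(1,1,1,1,1,1).

Boundary ∂_3: C_3 → C_2 sends each 3-simplex σ to the alternating sum Σ_i (−1)^i (σ with its i-th vertex removed). For instance
  ∂[v_0,v_1,v_2,v_4] = [v_1,v_2,v_4] − [v_0,v_2,v_4] + [v_0,v_1,v_4] − [v_0,v_1,v_2],
  ∂[v_0,v_2,v_3,v_4] = [v_2,v_3,v_4] − [v_0,v_3,v_4] + [v_0,v_2,v_4] − [v_0,v_2,v_3].
The resulting 10×5 matrix has rank 4, and its Smith normal form has invariant factors (1,1,1,1).

Computing H_k = (kernel of ∂_k) / (image of ∂_{k+1}):

  H_0: rank C_0 − rank ∂_1 = 5 − 4 = 1, and the invariant factors of ∂_1 are all 1, so H_0 ≅ Z.
  H_1: rank ker ∂_1 − rank ∂_2 = (10 − 4) − 6 = 0, and the invariant factors of ∂_2 are all 1, so H_1 ≅ 0.
  H_2: rank ker ∂_2 − rank ∂_3 = (10 − 6) − 4 = 0, and the invariant factors of ∂_3 are all 1, so H_2 ≅ 0.
  H_3: rank ker ∂_3 − rank ∂_4 = (5 − 4) − 0 = 1, and there is no ∂_4, so H_3 ≅ Z.

H_0 ≅ Z,  H_1 = 0,  H_2 = 0,  H_3 ≅ Z.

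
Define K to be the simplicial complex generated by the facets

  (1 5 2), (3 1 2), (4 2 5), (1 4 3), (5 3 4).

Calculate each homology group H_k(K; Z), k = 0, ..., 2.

H_0 ≅ Z,  H_1 ≅ Z,  H_2 = 0.

We work with the vertex ordering 1 < 2 < 3 < 4 < 5. The simplices of K, each written with vertices in increasing order, are:

  0-simplices (5): [1], [2], [3], [4], [5]
  1-simplices (10): [1,2], [1,3], [1,4], [1,5], [2,3], [2,4], [2,5], [3,4], [3,5], [4,5]
  2-simplices (5): [1,2,3], [1,2,5], [1,3,4], [2,4,5], [3,4,5]

giving chain groups C_0 ≅ Z^5, C_1 ≅ Z^10, C_2 ≅ Z^5.

∂_1: C_1 → C_0 is given by ∂[p,q] = [q] − [p]. For instance
  ∂[1,4] = [4] − [1].
The resulting 5×10 matrix has rank 4, and its Smith normal form has invariant factors (1,1,1,1).

∂_2: C_2 → C_1 acts by ∂[p,q,r] = [q,r] − [p,r] + [p,q]. For instance
  ∂[2,4,5] = [4,5] − [2,5] + [2,4],
  ∂[1,3,4] = [3,4] − [1,4] + [1,3].
The resulting 10×5 matrix has rank 5, and its Smith normal form has invariant factors (1,1,1,1,1).

From H_k ≅ ker(∂_k) / im(∂_{k+1}) we obtain:

  H_0: rank C_0 − rank ∂_1 = 5 − 4 = 1, and the invariant factors of ∂_1 are all 1, so H_0 = Z.
  H_1: rank ker ∂_1 − rank ∂_2 = (10 − 4) − 5 = 1, and the invariant factors of ∂_2 are all 1, so H_1 = Z.
  H_2: rank ker ∂_2 − rank ∂_3 = (5 − 5) − 0 = 0, and there is no ∂_3, so H_2 = 0.

(K is a triangulation of the Möbius band.)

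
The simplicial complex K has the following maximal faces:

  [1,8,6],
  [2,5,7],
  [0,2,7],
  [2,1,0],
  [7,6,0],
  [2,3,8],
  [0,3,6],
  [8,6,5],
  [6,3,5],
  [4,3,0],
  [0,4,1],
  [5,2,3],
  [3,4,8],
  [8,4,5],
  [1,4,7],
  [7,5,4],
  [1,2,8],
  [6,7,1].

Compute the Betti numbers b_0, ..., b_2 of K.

We work with the vertex ordering 0 < 1 < 2 < 3 < 4 < 5 < 6 < 7 < 8. The simplices of K, each written with vertices in increasing order, are:

  0-simplices (9): [0], [1], [2], [3], [4], [5], [6], [7], [8]
  1-simplices (27): (27 of them)
  2-simplices (18): [0,1,2], [0,1,4], [0,2,7], [0,3,4], [0,3,6], [0,6,7], [1,2,8], [1,4,7], [1,6,7], [1,6,8], [2,3,5], [2,3,8], [2,5,7], [3,4,8], [3,5,6], [4,5,7], [4,5,8], [5,6,8]

giving chain groups C_0 ≅ Z^9, C_1 ≅ Z^27, C_2 ≅ Z^18.

Boundary ∂_1: C_1 → C_0 sends each edge [p,q] (with p < q) to q − p. For instance
  ∂[3,8] = [8] − [3].
This gives a 9×27 integer matrix of rank 8; reducing to Smith normal form yields diagonal entries (1,1,1,1,1,1,1,1).

Boundary ∂_2: C_2 → C_1 acts by ∂[p,q,r] = [q,r] − [p,r] + [p,q]. For instance
  ∂[0,3,6] = [3,6] − [0,6] + [0,3],
  ∂[4,5,8] = [5,8] − [4,8] + [4,5].
The 27×18 boundary matrix has rank 18 and Smith normal form diag(1,1,1,1,1,1,1,1,1,1,1,1,1,1,1,1,1,2).

Reading off H_k = ker ∂_k / im ∂_{k+1}:

  H_0: rank C_0 − rank ∂_1 = 9 − 8 = 1, and the invariant factors of ∂_1 are all 1, so H_0 ≅ Z.
  H_1: rank ker ∂_1 − rank ∂_2 = (27 − 8) − 18 = 1, and ∂_2 has invariant factor 2 > 1, so H_1 ≅ Z × Z/2.
  H_2: rank ker ∂_2 − rank ∂_3 = (18 − 18) − 0 = 0, and there is no ∂_3, so H_2 ≅ 0.

Hence the Betti numbers are b_0 = 1, b_1 = 1, b_2 = 0.

b_0 = 1, b_1 = 1, b_2 = 0.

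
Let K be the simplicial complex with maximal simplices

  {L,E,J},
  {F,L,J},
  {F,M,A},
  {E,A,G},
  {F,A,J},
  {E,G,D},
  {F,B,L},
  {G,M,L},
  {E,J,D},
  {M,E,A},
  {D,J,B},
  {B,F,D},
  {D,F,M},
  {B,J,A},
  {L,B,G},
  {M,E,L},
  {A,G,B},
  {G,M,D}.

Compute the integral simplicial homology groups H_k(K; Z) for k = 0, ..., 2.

H_0 ≅ Z,  H_1 ≅ Z ⊕ Z/2Z,  H_2 = 0.

Take the total order A < B < D < E < F < G < J < L < M on the vertex set. Then K (dimension 2) consists of the simplices:

  0-simplices (9): A, B, D, E, F, G, J, L, M
  1-simplices (27): AB, AE, AF, AG, AJ, AM, BD, BF, BG, BJ, BL, DE, DF, DG, DJ, DM, EG, EJ, EL, EM, FJ, FL, FM, GL, GM, JL, LM
  2-simplices (18): ABG, ABJ, AEG, AEM, AFJ, AFM, BDF, BDJ, BFL, BGL, DEG, DEJ, DFM, DGM, EJL, ELM, FJL, GLM

so the chain groups are C_0 ≅ Z^9, C_1 ≅ Z^27, C_2 ≅ Z^18.

∂_1: C_1 → C_0 maps an edge to its endpoints' difference, ∂[p,q] = q − p. For instance
  ∂BL = L − B.
As a 9×27 matrix over Z this has rank 8, with invariant factors (1,1,1,1,1,1,1,1).

Boundary ∂_2: C_2 → C_1 sends each 2-simplex [p,q,r] to [q,r] − [p,r] + [p,q]. For instance
  ∂DEG = EG − DG + DE,
  ∂AEM = EM − AM + AE.
The 27×18 boundary matrix has rank 18 and Smith normal form diag(1,1,1,1,1,1,1,1,1,1,1,1,1,1,1,1,1,2).

Computing H_k = (kernel of ∂_k) / (image of ∂_{k+1}):

  H_0: rank C_0 − rank ∂_1 = 9 − 8 = 1, and the invariant factors of ∂_1 are all 1, so H_0 = Z.
  H_1: rank ker ∂_1 − rank ∂_2 = (27 − 8) − 18 = 1, and ∂_2 has invariant factor 2 > 1, so H_1 = Z ⊕ Z/2Z.
  H_2: rank ker ∂_2 − rank ∂_3 = (18 − 18) − 0 = 0, and there is no ∂_3, so H_2 = 0.

As a check, the Euler characteristic is 9 − 27 + 18 = 0, which agrees with 1 − 1 + 0 = 0.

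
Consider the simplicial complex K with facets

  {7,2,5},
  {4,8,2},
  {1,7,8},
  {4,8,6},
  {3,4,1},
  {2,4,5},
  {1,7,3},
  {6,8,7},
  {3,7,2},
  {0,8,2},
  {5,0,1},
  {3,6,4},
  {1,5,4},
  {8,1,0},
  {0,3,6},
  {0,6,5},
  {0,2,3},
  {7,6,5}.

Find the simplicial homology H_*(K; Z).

Order the vertices as 0 < 1 < 2 < 3 < 4 < 5 < 6 < 7 < 8. Listing each simplex with vertices in this order, K has dimension 2 with simplices:

  0-simplices (9): [0], [1], [2], [3], [4], [5], [6], [7], [8]
  1-simplices (27): (27 of them)
  2-simplices (18): [0,1,5], [0,1,8], [0,2,3], [0,2,8], [0,3,6], [0,5,6], [1,3,4], [1,3,7], [1,4,5], [1,7,8], [2,3,7], [2,4,5], [2,4,8], [2,5,7], [3,4,6], [4,6,8], [5,6,7], [6,7,8]

giving chain groups C_0 ≅ Z^9, C_1 ≅ Z^27, C_2 ≅ Z^18.

The boundary map ∂_1: C_1 → C_0 maps an edge to its endpoints' difference, ∂[p,q] = q − p. For instance
  ∂[0,3] = [3] − [0].
As a 9×27 matrix over Z this has rank 8, with invariant factors (1,1,1,1,1,1,1,1).

Boundary ∂_2: C_2 → C_1 acts by ∂[p,q,r] = [q,r] − [p,r] + [p,q]. For instance
  ∂[2,5,7] = [5,7] − [2,7] + [2,5],
  ∂[1,4,5] = [4,5] − [1,5] + [1,4].
The resulting 27×18 matrix has rank 17, and its Smith normal form has invariant factors (1,1,1,1,1,1,1,1,1,1,1,1,1,1,1,1,1).

Reading off H_k = ker ∂_k / im ∂_{k+1}:

  H_0: rank C_0 − rank ∂_1 = 9 − 8 = 1, and the invariant factors of ∂_1 are all 1, so H_0 ≅ Z.
  H_1: rank ker ∂_1 − rank ∂_2 = (27 − 8) − 17 = 2, and the invariant factors of ∂_2 are all 1, so H_1 ≅ Z^2.
  H_2: rank ker ∂_2 − rank ∂_3 = (18 − 17) − 0 = 1, and there is no ∂_3, so H_2 ≅ Z.

As a check, the Euler characteristic is 9 − 27 + 18 = 0, which agrees with 1 − 2 + 1 = 0.
(K is a triangulation of the torus T^2.)

H_0 ≅ Z,  H_1 ≅ Z^2,  H_2 ≅ Z.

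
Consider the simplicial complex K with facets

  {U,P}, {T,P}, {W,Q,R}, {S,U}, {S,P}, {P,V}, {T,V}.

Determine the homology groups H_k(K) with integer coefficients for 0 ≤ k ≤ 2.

H_0 ≅ Z^2,  H_1 ≅ Z^2,  H_2 = 0.

K has 8 vertices, 9 edges, 1 triangle.
rank ∂_0 = 0, rank ∂_1 = 6 ⇒ b_0 = 8 − 0 − 6 = 2; all invariant factors of ∂_1 are 1 so no torsion. So H_0 ≅ Z^2.
rank ∂_1 = 6, rank ∂_2 = 1 ⇒ b_1 = 9 − 6 − 1 = 2; all invariant factors of ∂_2 are 1 so no torsion. So H_1 ≅ Z^2.
rank ∂_2 = 1, rank ∂_3 = 0 ⇒ b_2 = 1 − 1 − 0 = 0. So H_2 ≅ 0.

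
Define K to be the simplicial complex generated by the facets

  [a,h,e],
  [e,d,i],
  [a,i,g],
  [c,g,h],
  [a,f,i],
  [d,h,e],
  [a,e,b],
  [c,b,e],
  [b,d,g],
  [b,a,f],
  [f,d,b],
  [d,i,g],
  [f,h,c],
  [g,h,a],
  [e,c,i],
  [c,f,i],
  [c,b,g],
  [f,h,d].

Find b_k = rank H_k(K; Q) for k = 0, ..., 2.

Fix the vertex order a < b < c < d < e < f < g < h < i and write every simplex with vertices in increasing order. Then dim K = 2 and the simplices of K are:

  0-simplices (9): a, b, c, d, e, f, g, h, i
  1-simplices (27): ab, ae, af, ag, ah, ai, bc, bd, be, bf, bg, ce, cf, cg, ch, ci, de, df, dg, dh, di, eh, ei, fh, fi, gh, gi
  2-simplices (18): abe, abf, aeh, afi, agh, agi, bce, bcg, bdf, bdg, cei, cfh, cfi, cgh, deh, dei, dfh, dgi

so the chain groups are C_0 ≅ Z^9, C_1 ≅ Z^27, C_2 ≅ Z^18.

The boundary map ∂_1: C_1 → C_0 maps an edge to its endpoints' difference, ∂[p,q] = q − p.
The resulting 9×27 matrix has rank 8, and its Smith normal form has invariant factors (1,1,1,1,1,1,1,1).

The boundary map ∂_2: C_2 → C_1 maps a triangle to the signed sum of its edges. For instance
  ∂agi = gi − ai + ag,
  ∂bdf = df − bf + bd.
The 27×18 boundary matrix has rank 17 and Smith normal form diag(1,1,1,1,1,1,1,1,1,1,1,1,1,1,1,1,1).

Computing H_k = (kernel of ∂_k) / (image of ∂_{k+1}):

  H_0: rank C_0 − rank ∂_1 = 9 − 8 = 1, and the invariant factors of ∂_1 are all 1, so H_0 ≅ Z.
  H_1: rank ker ∂_1 − rank ∂_2 = (27 − 8) − 17 = 2, and the invariant factors of ∂_2 are all 1, so H_1 ≅ Z^2.
  H_2: rank ker ∂_2 − rank ∂_3 = (18 − 17) − 0 = 1, and there is no ∂_3, so H_2 ≅ Z.

As a check, the Euler characteristic is 9 − 27 + 18 = 0, which agrees with 1 − 2 + 1 = 0.

Hence the Betti numbers are b_0 = 1, b_1 = 2, b_2 = 1.

b_0 = 1, b_1 = 2, b_2 = 1.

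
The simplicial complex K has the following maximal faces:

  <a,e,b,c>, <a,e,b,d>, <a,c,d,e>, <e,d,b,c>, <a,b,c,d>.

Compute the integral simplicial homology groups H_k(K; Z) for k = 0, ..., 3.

Fix the vertex order a < b < c < d < e and write every simplex with vertices in increasing order. Then dim K = 3 and the simplices of K are:

  0-simplices (5): a, b, c, d, e
  1-simplices (10): ab, ac, ad, ae, bc, bd, be, cd, ce, de
  2-simplices (10): abc, abd, abe, acd, ace, ade, bcd, bce, bde, cde
  3-simplices (5): abcd, abce, abde, acde, bcde

Hence C_0 ≅ Z^5, C_1 ≅ Z^10, C_2 ≅ Z^10, C_3 ≅ Z^5.

The boundary map ∂_1: C_1 → C_0 sends each edge [p,q] (with p < q) to q − p.
The resulting 5×10 matrix has rank 4, and its Smith normal form has invariant factors (1,1,1,1).

The boundary map ∂_2: C_2 → C_1 acts by ∂[p,q,r] = [q,r] − [p,r] + [p,q]. For instance
  ∂cde = de − ce + cd,
  ∂abd = bd − ad + ab.
The 10×10 boundary matrix has rank 6 and Smith normal form diag(1,1,1,1,1,1).

The boundary map ∂_3: C_3 → C_2 sends each 3-simplex σ to the alternating sum Σ_i (−1)^i (σ with its i-th vertex removed). For instance
  ∂abce = bce − ace + abe − abc,
  ∂abcd = bcd − acd + abd − abc.
As a 10×5 matrix over Z this has rank 4, with invariant factors (1,1,1,1).

Reading off H_k = ker ∂_k / im ∂_{k+1}:

  H_0: rank C_0 − rank ∂_1 = 5 − 4 = 1, and the invariant factors of ∂_1 are all 1, so H_0 = Z.
  H_1: rank ker ∂_1 − rank ∂_2 = (10 − 4) − 6 = 0, and the invariant factors of ∂_2 are all 1, so H_1 = 0.
  H_2: rank ker ∂_2 − rank ∂_3 = (10 − 6) − 4 = 0, and the invariant factors of ∂_3 are all 1, so H_2 = 0.
  H_3: rank ker ∂_3 − rank ∂_4 = (5 − 4) − 0 = 1, and there is no ∂_4, so H_3 = Z.

As a check, the Euler characteristic is 5 − 10 + 10 − 5 = 0, which agrees with 1 − 0 + 0 − 1 = 0.
(K is a triangulation of the 3-sphere S^3.)

H_0 = Z,  H_1 = 0,  H_2 = 0,  H_3 = Z.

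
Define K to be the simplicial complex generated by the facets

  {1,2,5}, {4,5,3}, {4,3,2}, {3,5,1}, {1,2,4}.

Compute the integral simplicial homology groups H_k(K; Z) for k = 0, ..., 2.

Take the total order 1 < 2 < 3 < 4 < 5 on the vertex set. Then K (dimension 2) consists of the simplices:

  0-simplices (5): [1], [2], [3], [4], [5]
  1-simplices (10): [1,2], [1,3], [1,4], [1,5], [2,3], [2,4], [2,5], [3,4], [3,5], [4,5]
  2-simplices (5): [1,2,4], [1,2,5], [1,3,5], [2,3,4], [3,4,5]

so the chain groups are C_0 ≅ Z^5, C_1 ≅ Z^10, C_2 ≅ Z^5.

The boundary map ∂_1: C_1 → C_0 sends each edge [p,q] (with p < q) to q − p. For instance
  ∂[3,4] = [4] − [3].
The 5×10 boundary matrix has rank 4 and Smith normal form diag(1,1,1,1).

∂_2: C_2 → C_1 maps a triangle to the signed sum of its edges. For instance
  ∂[1,2,4] = [2,4] − [1,4] + [1,2],
  ∂[1,3,5] = [3,5] − [1,5] + [1,3].
The resulting 10×5 matrix has rank 5, and its Smith normal form has invariant factors (1,1,1,1,1).

Now H_k = ker ∂_k / im ∂_{k+1}, so:

  H_0: rank C_0 − rank ∂_1 = 5 − 4 = 1, and the invariant factors of ∂_1 are all 1, so H_0 ≅ Z.
  H_1: rank ker ∂_1 − rank ∂_2 = (10 − 4) − 5 = 1, and the invariant factors of ∂_2 are all 1, so H_1 ≅ Z.
  H_2: rank ker ∂_2 − rank ∂_3 = (5 − 5) − 0 = 0, and there is no ∂_3, so H_2 ≅ 0.

(K is a triangulation of the Möbius band.)

H_0 ≅ Z,  H_1 ≅ Z,  H_2 = 0.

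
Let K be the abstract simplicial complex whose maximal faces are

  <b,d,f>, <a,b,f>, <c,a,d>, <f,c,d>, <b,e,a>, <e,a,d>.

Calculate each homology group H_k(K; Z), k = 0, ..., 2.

Take the total order a < b < c < d < e < f on the vertex set. Then K (dimension 2) consists of the simplices:

  0-simplices (6): a, b, c, d, e, f
  1-simplices (12): ab, ac, ad, ae, af, bd, be, bf, cd, cf, de, df
  2-simplices (6): abe, abf, acd, ade, bdf, cdf

Hence C_0 ≅ Z^6, C_1 ≅ Z^12, C_2 ≅ Z^6.

Boundary ∂_1: C_1 → C_0 sends each edge [p,q] (with p < q) to q − p.
As a 6×12 matrix over Z this has rank 5, with invariant factors (1,1,1,1,1).

∂_2: C_2 → C_1 maps a triangle to the signed sum of its edges. For instance
  ∂abf = bf − af + ab,
  ∂abe = be − ae + ab.
As a 12×6 matrix over Z this has rank 6, with invariant factors (1,1,1,1,1,1).

Computing H_k = (kernel of ∂_k) / (image of ∂_{k+1}):

  H_0: rank C_0 − rank ∂_1 = 6 − 5 = 1, and the invariant factors of ∂_1 are all 1, so H_0 ≅ Z.
  H_1: rank ker ∂_1 − rank ∂_2 = (12 − 5) − 6 = 1, and the invariant factors of ∂_2 are all 1, so H_1 ≅ Z.
  H_2: rank ker ∂_2 − rank ∂_3 = (6 − 6) − 0 = 0, and there is no ∂_3, so H_2 ≅ 0.

As a check, the Euler characteristic is 6 − 12 + 6 = 0, which agrees with 1 − 1 + 0 = 0.

H_0 ≅ Z,  H_1 ≅ Z,  H_2 = 0.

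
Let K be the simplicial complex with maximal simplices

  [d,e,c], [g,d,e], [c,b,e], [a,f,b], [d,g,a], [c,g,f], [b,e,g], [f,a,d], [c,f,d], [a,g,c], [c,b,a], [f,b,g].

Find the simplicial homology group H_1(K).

We work with the vertex ordering a < b < c < d < e < f < g. The simplices of K, each written with vertices in increasing order, are:

  0-simplices (7): a, b, c, d, e, f, g
  1-simplices (18): ab, ac, ad, af, ag, bc, be, bf, bg, cd, ce, cf, cg, de, df, dg, eg, fg
  2-simplices (12): abc, abf, acg, adf, adg, bce, beg, bfg, cde, cdf, cfg, deg

so the chain groups are C_0 ≅ Z^7, C_1 ≅ Z^18, C_2 ≅ Z^12.

Boundary ∂_1: C_1 → C_0 sends each edge [p,q] (with p < q) to q − p.
As a 7×18 matrix over Z this has rank 6, with invariant factors (1,1,1,1,1,1).

Boundary ∂_2: C_2 → C_1 maps a triangle to the signed sum of its edges. For instance
  ∂beg = eg − bg + be,
  ∂bfg = fg − bg + bf.
As a 18×12 matrix over Z this has rank 12, with invariant factors (1,1,1,1,1,1,1,1,1,1,1,2).

Computing H_k = (kernel of ∂_k) / (image of ∂_{k+1}):

  H_1: rank ker ∂_1 − rank ∂_2 = (18 − 6) − 12 = 0, and ∂_2 has invariant factor 2 > 1, so H_1 = Z/2Z.

H_1 = Z/2Z.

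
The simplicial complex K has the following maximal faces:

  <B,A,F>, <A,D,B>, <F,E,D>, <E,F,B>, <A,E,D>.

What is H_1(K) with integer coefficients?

H_1 ≅ Z.

Order the vertices as A < B < D < E < F. Listing each simplex with vertices in this order, K has dimension 2 with simplices:

  0-simplices (5): A, B, D, E, F
  1-simplices (10): AB, AD, AE, AF, BD, BE, BF, DE, DF, EF
  2-simplices (5): ABD, ABF, ADE, BEF, DEF

giving chain groups C_0 ≅ Z^5, C_1 ≅ Z^10, C_2 ≅ Z^5.

The boundary map ∂_1: C_1 → C_0 is given by ∂[p,q] = [q] − [p]. For instance
  ∂BE = E − B.
The resulting 5×10 matrix has rank 4, and its Smith normal form has invariant factors (1,1,1,1).

∂_2: C_2 → C_1 acts by ∂[p,q,r] = [q,r] − [p,r] + [p,q]. For instance
  ∂DEF = EF − DF + DE,
  ∂ABD = BD − AD + AB.
The 10×5 boundary matrix has rank 5 and Smith normal form diag(1,1,1,1,1).

Now H_k = ker ∂_k / im ∂_{k+1}, so:

  H_1: rank ker ∂_1 − rank ∂_2 = (10 − 4) − 5 = 1, and the invariant factors of ∂_2 are all 1, so H_1 = Z.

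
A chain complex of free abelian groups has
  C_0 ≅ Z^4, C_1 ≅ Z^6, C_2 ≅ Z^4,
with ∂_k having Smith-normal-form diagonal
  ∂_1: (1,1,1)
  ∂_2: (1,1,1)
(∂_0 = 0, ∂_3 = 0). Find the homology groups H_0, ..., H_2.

H_0: b_0 = 4 − 0 − 3 = 1; torsion from ∂_1 factors > 1: none. So H_0 = Z.
H_1: b_1 = 6 − 3 − 3 = 0; torsion from ∂_2 factors > 1: none. So H_1 = 0.
H_2: b_2 = 4 − 3 − 0 = 1; torsion from ∂_3 factors > 1: none. So H_2 = Z.

H_0 = Z,  H_1 = 0,  H_2 = Z.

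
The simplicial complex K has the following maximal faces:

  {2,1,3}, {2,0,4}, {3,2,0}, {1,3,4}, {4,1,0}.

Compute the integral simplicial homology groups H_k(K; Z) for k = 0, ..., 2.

H_0 ≅ Z,  H_1 ≅ Z,  H_2 = 0.

We work with the vertex ordering 0 < 1 < 2 < 3 < 4. The simplices of K, each written with vertices in increasing order, are:

  0-simplices (5): [0], [1], [2], [3], [4]
  1-simplices (10): [0,1], [0,2], [0,3], [0,4], [1,2], [1,3], [1,4], [2,3], [2,4], [3,4]
  2-simplices (5): [0,1,4], [0,2,3], [0,2,4], [1,2,3], [1,3,4]

so the chain groups are C_0 ≅ Z^5, C_1 ≅ Z^10, C_2 ≅ Z^5.

Boundary ∂_1: C_1 → C_0 sends each edge [p,q] (with p < q) to q − p. For instance
  ∂[1,3] = [3] − [1].
This gives a 5×10 integer matrix of rank 4; reducing to Smith normal form yields diagonal entries (1,1,1,1).

The boundary map ∂_2: C_2 → C_1 acts by ∂[p,q,r] = [q,r] − [p,r] + [p,q]. For instance
  ∂[0,2,3] = [2,3] − [0,3] + [0,2],
  ∂[1,3,4] = [3,4] − [1,4] + [1,3].
The 10×5 boundary matrix has rank 5 and Smith normal form diag(1,1,1,1,1).

Now H_k = ker ∂_k / im ∂_{k+1}, so:

  H_0: rank C_0 − rank ∂_1 = 5 − 4 = 1, and the invariant factors of ∂_1 are all 1, so H_0 = Z.
  H_1: rank ker ∂_1 − rank ∂_2 = (10 − 4) − 5 = 1, and the invariant factors of ∂_2 are all 1, so H_1 = Z.
  H_2: rank ker ∂_2 − rank ∂_3 = (5 − 5) − 0 = 0, and there is no ∂_3, so H_2 = 0.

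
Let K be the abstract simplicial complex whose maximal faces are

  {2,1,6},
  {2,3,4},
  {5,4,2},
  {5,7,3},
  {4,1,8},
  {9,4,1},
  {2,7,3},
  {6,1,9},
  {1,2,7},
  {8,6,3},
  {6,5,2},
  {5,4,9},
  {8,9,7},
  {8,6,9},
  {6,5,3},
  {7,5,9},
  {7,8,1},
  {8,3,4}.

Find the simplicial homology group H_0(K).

H_0 ≅ Z.

K has 9 vertices, 27 edges, 18 triangles.
rank ∂_0 = 0, rank ∂_1 = 8 ⇒ b_0 = 9 − 0 − 8 = 1; all invariant factors of ∂_1 are 1 so no torsion. So H_0 ≅ Z.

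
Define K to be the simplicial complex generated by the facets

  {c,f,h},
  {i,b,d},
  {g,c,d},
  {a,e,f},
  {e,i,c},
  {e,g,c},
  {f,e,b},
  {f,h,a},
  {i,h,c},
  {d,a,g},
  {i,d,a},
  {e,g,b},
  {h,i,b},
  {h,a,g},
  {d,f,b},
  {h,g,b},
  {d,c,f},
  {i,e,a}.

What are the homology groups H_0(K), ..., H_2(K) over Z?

H_0 ≅ Z,  H_1 ≅ Z^2,  H_2 ≅ Z.

Fix the vertex order a < b < c < d < e < f < g < h < i and write every simplex with vertices in increasing order. Then dim K = 2 and the simplices of K are:

  0-simplices (9): a, b, c, d, e, f, g, h, i
  1-simplices (27): ad, ae, af, ag, ah, ai, bd, be, bf, bg, bh, bi, cd, ce, cf, cg, ch, ci, df, dg, di, ef, eg, ei, fh, gh, hi
  2-simplices (18): adg, adi, aef, aei, afh, agh, bdf, bdi, bef, beg, bgh, bhi, cdf, cdg, ceg, cei, cfh, chi

so the chain groups are C_0 ≅ Z^9, C_1 ≅ Z^27, C_2 ≅ Z^18.

Boundary ∂_1: C_1 → C_0 sends each edge [p,q] (with p < q) to q − p.
As a 9×27 matrix over Z this has rank 8, with invariant factors (1,1,1,1,1,1,1,1).

The boundary map ∂_2: C_2 → C_1 acts by ∂[p,q,r] = [q,r] − [p,r] + [p,q]. For instance
  ∂adi = di − ai + ad,
  ∂cdg = dg − cg + cd.
The resulting 27×18 matrix has rank 17, and its Smith normal form has invariant factors (1,1,1,1,1,1,1,1,1,1,1,1,1,1,1,1,1).

Reading off H_k = ker ∂_k / im ∂_{k+1}:

  H_0: rank C_0 − rank ∂_1 = 9 − 8 = 1, and the invariant factors of ∂_1 are all 1, so H_0 = Z.
  H_1: rank ker ∂_1 − rank ∂_2 = (27 − 8) − 17 = 2, and the invariant factors of ∂_2 are all 1, so H_1 = Z^2.
  H_2: rank ker ∂_2 − rank ∂_3 = (18 − 17) − 0 = 1, and there is no ∂_3, so H_2 = Z.

As a check, the Euler characteristic is 9 − 27 + 18 = 0, which agrees with 1 − 2 + 1 = 0.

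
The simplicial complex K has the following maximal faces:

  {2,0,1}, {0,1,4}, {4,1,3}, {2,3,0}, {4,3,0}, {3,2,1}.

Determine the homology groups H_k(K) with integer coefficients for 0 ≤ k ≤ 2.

H_0 ≅ Z,  H_1 = 0,  H_2 ≅ Z.

Take the total order 0 < 1 < 2 < 3 < 4 on the vertex set. Then K (dimension 2) consists of the simplices:

  0-simplices (5): [0], [1], [2], [3], [4]
  1-simplices (9): [0,1], [0,2], [0,3], [0,4], [1,2], [1,3], [1,4], [2,3], [3,4]
  2-simplices (6): [0,1,2], [0,1,4], [0,2,3], [0,3,4], [1,2,3], [1,3,4]

so the chain groups are C_0 ≅ Z^5, C_1 ≅ Z^9, C_2 ≅ Z^6.

The boundary map ∂_1: C_1 → C_0 is given by ∂[p,q] = [q] − [p].
This gives a 5×9 integer matrix of rank 4; reducing to Smith normal form yields diagonal entries (1,1,1,1).

∂_2: C_2 → C_1 sends each 2-simplex [p,q,r] to [q,r] − [p,r] + [p,q]. For instance
  ∂[1,2,3] = [2,3] − [1,3] + [1,2],
  ∂[0,3,4] = [3,4] − [0,4] + [0,3].
As a 9×6 matrix over Z this has rank 5, with invariant factors (1,1,1,1,1).

From H_k ≅ ker(∂_k) / im(∂_{k+1}) we obtain:

  H_0: rank C_0 − rank ∂_1 = 5 − 4 = 1, and the invariant factors of ∂_1 are all 1, so H_0 = Z.
  H_1: rank ker ∂_1 − rank ∂_2 = (9 − 4) − 5 = 0, and the invariant factors of ∂_2 are all 1, so H_1 = 0.
  H_2: rank ker ∂_2 − rank ∂_3 = (6 − 5) − 0 = 1, and there is no ∂_3, so H_2 = Z.

As a check, the Euler characteristic is 5 − 9 + 6 = 2, which agrees with 1 − 0 + 1 = 2.
(K is a triangulation of the 2-sphere S^2.)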